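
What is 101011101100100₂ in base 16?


Group into 4-bit nibbles: 0101011101100100
  0101 = 5
  0111 = 7
  0110 = 6
  0100 = 4
= 0x5764


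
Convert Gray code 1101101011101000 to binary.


Gray code: 1101101011101000
MSB stays the same: 1
Each subsequent bit = prev_binary XOR current_gray:
  B[1] = 1 XOR 1 = 0
  B[2] = 0 XOR 0 = 0
  B[3] = 0 XOR 1 = 1
  B[4] = 1 XOR 1 = 0
  B[5] = 0 XOR 0 = 0
  B[6] = 0 XOR 1 = 1
  B[7] = 1 XOR 0 = 1
  B[8] = 1 XOR 1 = 0
  B[9] = 0 XOR 1 = 1
  B[10] = 1 XOR 1 = 0
  B[11] = 0 XOR 0 = 0
  B[12] = 0 XOR 1 = 1
  B[13] = 1 XOR 0 = 1
  B[14] = 1 XOR 0 = 1
  B[15] = 1 XOR 0 = 1
= 1001001101001111 (37711 decimal)


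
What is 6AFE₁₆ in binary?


Each hex digit → 4 binary bits:
  6 = 0110
  A = 1010
  F = 1111
  E = 1110
Concatenate: 0110 1010 1111 1110
= 0110101011111110


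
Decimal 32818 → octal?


Divide by 8 repeatedly:
32818 ÷ 8 = 4102 remainder 2
4102 ÷ 8 = 512 remainder 6
512 ÷ 8 = 64 remainder 0
64 ÷ 8 = 8 remainder 0
8 ÷ 8 = 1 remainder 0
1 ÷ 8 = 0 remainder 1
Reading remainders bottom-up:
= 0o100062


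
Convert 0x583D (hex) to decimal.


Positional values:
Position 0: D × 16^0 = 13 × 1 = 13
Position 1: 3 × 16^1 = 3 × 16 = 48
Position 2: 8 × 16^2 = 8 × 256 = 2048
Position 3: 5 × 16^3 = 5 × 4096 = 20480
Sum = 13 + 48 + 2048 + 20480
= 22589


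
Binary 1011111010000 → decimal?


Positional values:
Bit 4: 1 × 2^4 = 16
Bit 6: 1 × 2^6 = 64
Bit 7: 1 × 2^7 = 128
Bit 8: 1 × 2^8 = 256
Bit 9: 1 × 2^9 = 512
Bit 10: 1 × 2^10 = 1024
Bit 12: 1 × 2^12 = 4096
Sum = 16 + 64 + 128 + 256 + 512 + 1024 + 4096
= 6096


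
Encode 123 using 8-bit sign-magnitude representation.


Sign bit: 0 (positive)
Magnitude: 123 = 1111011
= 01111011


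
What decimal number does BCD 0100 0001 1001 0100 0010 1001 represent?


Each 4-bit group → digit:
  0100 → 4
  0001 → 1
  1001 → 9
  0100 → 4
  0010 → 2
  1001 → 9
= 419429


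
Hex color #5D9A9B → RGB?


Hex: #5D9A9B
R = 5D₁₆ = 93
G = 9A₁₆ = 154
B = 9B₁₆ = 155
= RGB(93, 154, 155)


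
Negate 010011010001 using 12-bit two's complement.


Original: 010011010001
Step 1 - Invert all bits: 101100101110
Step 2 - Add 1: 101100101110 + 1
= 101100101111 (represents -1233)


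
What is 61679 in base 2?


Divide by 2 repeatedly:
61679 ÷ 2 = 30839 remainder 1
30839 ÷ 2 = 15419 remainder 1
15419 ÷ 2 = 7709 remainder 1
7709 ÷ 2 = 3854 remainder 1
3854 ÷ 2 = 1927 remainder 0
1927 ÷ 2 = 963 remainder 1
963 ÷ 2 = 481 remainder 1
481 ÷ 2 = 240 remainder 1
240 ÷ 2 = 120 remainder 0
120 ÷ 2 = 60 remainder 0
60 ÷ 2 = 30 remainder 0
30 ÷ 2 = 15 remainder 0
15 ÷ 2 = 7 remainder 1
7 ÷ 2 = 3 remainder 1
3 ÷ 2 = 1 remainder 1
1 ÷ 2 = 0 remainder 1
Reading remainders bottom-up:
= 1111000011101111


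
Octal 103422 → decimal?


Positional values:
Position 0: 2 × 8^0 = 2
Position 1: 2 × 8^1 = 16
Position 2: 4 × 8^2 = 256
Position 3: 3 × 8^3 = 1536
Position 4: 0 × 8^4 = 0
Position 5: 1 × 8^5 = 32768
Sum = 2 + 16 + 256 + 1536 + 0 + 32768
= 34578


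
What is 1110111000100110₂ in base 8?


Group into 3-bit groups: 001110111000100110
  001 = 1
  110 = 6
  111 = 7
  000 = 0
  100 = 4
  110 = 6
= 0o167046


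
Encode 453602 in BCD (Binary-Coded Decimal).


Each digit → 4-bit binary:
  4 → 0100
  5 → 0101
  3 → 0011
  6 → 0110
  0 → 0000
  2 → 0010
= 0100 0101 0011 0110 0000 0010


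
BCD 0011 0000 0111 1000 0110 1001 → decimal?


Each 4-bit group → digit:
  0011 → 3
  0000 → 0
  0111 → 7
  1000 → 8
  0110 → 6
  1001 → 9
= 307869


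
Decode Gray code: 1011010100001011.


Gray code: 1011010100001011
MSB stays the same: 1
Each subsequent bit = prev_binary XOR current_gray:
  B[1] = 1 XOR 0 = 1
  B[2] = 1 XOR 1 = 0
  B[3] = 0 XOR 1 = 1
  B[4] = 1 XOR 0 = 1
  B[5] = 1 XOR 1 = 0
  B[6] = 0 XOR 0 = 0
  B[7] = 0 XOR 1 = 1
  B[8] = 1 XOR 0 = 1
  B[9] = 1 XOR 0 = 1
  B[10] = 1 XOR 0 = 1
  B[11] = 1 XOR 0 = 1
  B[12] = 1 XOR 1 = 0
  B[13] = 0 XOR 0 = 0
  B[14] = 0 XOR 1 = 1
  B[15] = 1 XOR 1 = 0
= 1101100111110010 (55794 decimal)


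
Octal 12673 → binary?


Each octal digit → 3 binary bits:
  1 = 001
  2 = 010
  6 = 110
  7 = 111
  3 = 011
Concatenate: 001 010 110 111 011
= 001010110111011


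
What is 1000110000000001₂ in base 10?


Positional values:
Bit 0: 1 × 2^0 = 1
Bit 10: 1 × 2^10 = 1024
Bit 11: 1 × 2^11 = 2048
Bit 15: 1 × 2^15 = 32768
Sum = 1 + 1024 + 2048 + 32768
= 35841


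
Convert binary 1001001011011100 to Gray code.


Binary: 1001001011011100
Gray code: G = B XOR (B >> 1)
B >> 1 = 0100100101101110
1001001011011100 XOR 0100100101101110:
  1 XOR 0 = 1
  0 XOR 1 = 1
  0 XOR 0 = 0
  1 XOR 0 = 1
  0 XOR 1 = 1
  0 XOR 0 = 0
  1 XOR 0 = 1
  0 XOR 1 = 1
  1 XOR 0 = 1
  1 XOR 1 = 0
  0 XOR 1 = 1
  1 XOR 0 = 1
  1 XOR 1 = 0
  1 XOR 1 = 0
  0 XOR 1 = 1
  0 XOR 0 = 0
= 1101101110110010


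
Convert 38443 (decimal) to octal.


Divide by 8 repeatedly:
38443 ÷ 8 = 4805 remainder 3
4805 ÷ 8 = 600 remainder 5
600 ÷ 8 = 75 remainder 0
75 ÷ 8 = 9 remainder 3
9 ÷ 8 = 1 remainder 1
1 ÷ 8 = 0 remainder 1
Reading remainders bottom-up:
= 0o113053


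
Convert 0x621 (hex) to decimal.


Positional values:
Position 0: 1 × 16^0 = 1 × 1 = 1
Position 1: 2 × 16^1 = 2 × 16 = 32
Position 2: 6 × 16^2 = 6 × 256 = 1536
Sum = 1 + 32 + 1536
= 1569


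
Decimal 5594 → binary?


Divide by 2 repeatedly:
5594 ÷ 2 = 2797 remainder 0
2797 ÷ 2 = 1398 remainder 1
1398 ÷ 2 = 699 remainder 0
699 ÷ 2 = 349 remainder 1
349 ÷ 2 = 174 remainder 1
174 ÷ 2 = 87 remainder 0
87 ÷ 2 = 43 remainder 1
43 ÷ 2 = 21 remainder 1
21 ÷ 2 = 10 remainder 1
10 ÷ 2 = 5 remainder 0
5 ÷ 2 = 2 remainder 1
2 ÷ 2 = 1 remainder 0
1 ÷ 2 = 0 remainder 1
Reading remainders bottom-up:
= 1010111011010


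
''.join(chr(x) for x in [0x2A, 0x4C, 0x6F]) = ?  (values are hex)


Codes (hex): 0x2A 0x4C 0x6F
Per-code ASCII lookup:
  0x2A = 42  (special character) → '*'
  0x4C = 76  (range 65-90: uppercase, 76 - 65 = 11) → 'L'
  0x6F = 111  (range 97-122: lowercase, 111 - 97 = 14) → 'o'
= '*Lo'


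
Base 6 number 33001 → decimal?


Positional values (base 6):
  1 × 6^0 = 1 × 1 = 1
  0 × 6^1 = 0 × 6 = 0
  0 × 6^2 = 0 × 36 = 0
  3 × 6^3 = 3 × 216 = 648
  3 × 6^4 = 3 × 1296 = 3888
Sum = 1 + 0 + 0 + 648 + 3888
= 4537


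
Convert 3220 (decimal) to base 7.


Divide by 7 repeatedly:
3220 ÷ 7 = 460 remainder 0
460 ÷ 7 = 65 remainder 5
65 ÷ 7 = 9 remainder 2
9 ÷ 7 = 1 remainder 2
1 ÷ 7 = 0 remainder 1
Reading remainders bottom-up:
= 12250


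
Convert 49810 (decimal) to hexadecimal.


Divide by 16 repeatedly:
49810 ÷ 16 = 3113 remainder 2 (2)
3113 ÷ 16 = 194 remainder 9 (9)
194 ÷ 16 = 12 remainder 2 (2)
12 ÷ 16 = 0 remainder 12 (C)
Reading remainders bottom-up:
= 0xC292


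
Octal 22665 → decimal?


Positional values:
Position 0: 5 × 8^0 = 5
Position 1: 6 × 8^1 = 48
Position 2: 6 × 8^2 = 384
Position 3: 2 × 8^3 = 1024
Position 4: 2 × 8^4 = 8192
Sum = 5 + 48 + 384 + 1024 + 8192
= 9653


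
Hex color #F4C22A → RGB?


Hex: #F4C22A
R = F4₁₆ = 244
G = C2₁₆ = 194
B = 2A₁₆ = 42
= RGB(244, 194, 42)


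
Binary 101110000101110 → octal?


Group into 3-bit groups: 101110000101110
  101 = 5
  110 = 6
  000 = 0
  101 = 5
  110 = 6
= 0o56056


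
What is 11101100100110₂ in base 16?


Group into 4-bit nibbles: 0011101100100110
  0011 = 3
  1011 = B
  0010 = 2
  0110 = 6
= 0x3B26


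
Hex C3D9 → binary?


Each hex digit → 4 binary bits:
  C = 1100
  3 = 0011
  D = 1101
  9 = 1001
Concatenate: 1100 0011 1101 1001
= 1100001111011001


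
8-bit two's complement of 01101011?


Original: 01101011
Step 1 - Invert all bits: 10010100
Step 2 - Add 1: 10010100 + 1
= 10010101 (represents -107)


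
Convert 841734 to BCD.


Each digit → 4-bit binary:
  8 → 1000
  4 → 0100
  1 → 0001
  7 → 0111
  3 → 0011
  4 → 0100
= 1000 0100 0001 0111 0011 0100


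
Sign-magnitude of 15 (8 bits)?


Sign bit: 0 (positive)
Magnitude: 15 = 0001111
= 00001111


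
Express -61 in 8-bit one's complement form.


Original: 00111101
Invert all bits:
  bit 0: 0 → 1
  bit 1: 0 → 1
  bit 2: 1 → 0
  bit 3: 1 → 0
  bit 4: 1 → 0
  bit 5: 1 → 0
  bit 6: 0 → 1
  bit 7: 1 → 0
= 11000010


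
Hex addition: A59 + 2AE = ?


Align and add column by column (LSB to MSB, each column mod 16 with carry):
  0A59
+ 02AE
  ----
  col 0: 9(9) + E(14) + 0 (carry in) = 23 → 7(7), carry out 1
  col 1: 5(5) + A(10) + 1 (carry in) = 16 → 0(0), carry out 1
  col 2: A(10) + 2(2) + 1 (carry in) = 13 → D(13), carry out 0
  col 3: 0(0) + 0(0) + 0 (carry in) = 0 → 0(0), carry out 0
Reading digits MSB→LSB: 0D07
Strip leading zeros: D07
= 0xD07


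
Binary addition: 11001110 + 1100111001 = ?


Align and add column by column (LSB to MSB, carry propagating):
  00011001110
+ 01100111001
  -----------
  col 0: 0 + 1 + 0 (carry in) = 1 → bit 1, carry out 0
  col 1: 1 + 0 + 0 (carry in) = 1 → bit 1, carry out 0
  col 2: 1 + 0 + 0 (carry in) = 1 → bit 1, carry out 0
  col 3: 1 + 1 + 0 (carry in) = 2 → bit 0, carry out 1
  col 4: 0 + 1 + 1 (carry in) = 2 → bit 0, carry out 1
  col 5: 0 + 1 + 1 (carry in) = 2 → bit 0, carry out 1
  col 6: 1 + 0 + 1 (carry in) = 2 → bit 0, carry out 1
  col 7: 1 + 0 + 1 (carry in) = 2 → bit 0, carry out 1
  col 8: 0 + 1 + 1 (carry in) = 2 → bit 0, carry out 1
  col 9: 0 + 1 + 1 (carry in) = 2 → bit 0, carry out 1
  col 10: 0 + 0 + 1 (carry in) = 1 → bit 1, carry out 0
Reading bits MSB→LSB: 10000000111
Strip leading zeros: 10000000111
= 10000000111


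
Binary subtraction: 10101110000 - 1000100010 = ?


Align and subtract column by column (LSB to MSB, borrowing when needed):
  10101110000
- 01000100010
  -----------
  col 0: (0 - 0 borrow-in) - 0 → 0 - 0 = 0, borrow out 0
  col 1: (0 - 0 borrow-in) - 1 → borrow from next column: (0+2) - 1 = 1, borrow out 1
  col 2: (0 - 1 borrow-in) - 0 → borrow from next column: (-1+2) - 0 = 1, borrow out 1
  col 3: (0 - 1 borrow-in) - 0 → borrow from next column: (-1+2) - 0 = 1, borrow out 1
  col 4: (1 - 1 borrow-in) - 0 → 0 - 0 = 0, borrow out 0
  col 5: (1 - 0 borrow-in) - 1 → 1 - 1 = 0, borrow out 0
  col 6: (1 - 0 borrow-in) - 0 → 1 - 0 = 1, borrow out 0
  col 7: (0 - 0 borrow-in) - 0 → 0 - 0 = 0, borrow out 0
  col 8: (1 - 0 borrow-in) - 0 → 1 - 0 = 1, borrow out 0
  col 9: (0 - 0 borrow-in) - 1 → borrow from next column: (0+2) - 1 = 1, borrow out 1
  col 10: (1 - 1 borrow-in) - 0 → 0 - 0 = 0, borrow out 0
Reading bits MSB→LSB: 01101001110
Strip leading zeros: 1101001110
= 1101001110


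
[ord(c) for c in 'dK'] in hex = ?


String: 'dK'  (2 characters)
Per-character ASCII lookup:
  'd': lowercase starts at 97: 'd' = 97 + 3 = 100 → 0x64
  'K': uppercase starts at 65: 'K' = 65 + 10 = 75 → 0x4B
= 0x64 0x4B


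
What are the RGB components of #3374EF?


Hex: #3374EF
R = 33₁₆ = 51
G = 74₁₆ = 116
B = EF₁₆ = 239
= RGB(51, 116, 239)


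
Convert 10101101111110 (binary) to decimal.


Positional values:
Bit 1: 1 × 2^1 = 2
Bit 2: 1 × 2^2 = 4
Bit 3: 1 × 2^3 = 8
Bit 4: 1 × 2^4 = 16
Bit 5: 1 × 2^5 = 32
Bit 6: 1 × 2^6 = 64
Bit 8: 1 × 2^8 = 256
Bit 9: 1 × 2^9 = 512
Bit 11: 1 × 2^11 = 2048
Bit 13: 1 × 2^13 = 8192
Sum = 2 + 4 + 8 + 16 + 32 + 64 + 256 + 512 + 2048 + 8192
= 11134


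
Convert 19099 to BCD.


Each digit → 4-bit binary:
  1 → 0001
  9 → 1001
  0 → 0000
  9 → 1001
  9 → 1001
= 0001 1001 0000 1001 1001


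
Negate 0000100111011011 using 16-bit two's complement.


Original: 0000100111011011
Step 1 - Invert all bits: 1111011000100100
Step 2 - Add 1: 1111011000100100 + 1
= 1111011000100101 (represents -2523)


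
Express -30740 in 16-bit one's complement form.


Original: 0111100000010100
Invert all bits:
  bit 0: 0 → 1
  bit 1: 1 → 0
  bit 2: 1 → 0
  bit 3: 1 → 0
  bit 4: 1 → 0
  bit 5: 0 → 1
  bit 6: 0 → 1
  bit 7: 0 → 1
  bit 8: 0 → 1
  bit 9: 0 → 1
  bit 10: 0 → 1
  bit 11: 1 → 0
  bit 12: 0 → 1
  bit 13: 1 → 0
  bit 14: 0 → 1
  bit 15: 0 → 1
= 1000011111101011


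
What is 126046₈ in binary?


Each octal digit → 3 binary bits:
  1 = 001
  2 = 010
  6 = 110
  0 = 000
  4 = 100
  6 = 110
Concatenate: 001 010 110 000 100 110
= 001010110000100110


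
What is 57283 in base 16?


Divide by 16 repeatedly:
57283 ÷ 16 = 3580 remainder 3 (3)
3580 ÷ 16 = 223 remainder 12 (C)
223 ÷ 16 = 13 remainder 15 (F)
13 ÷ 16 = 0 remainder 13 (D)
Reading remainders bottom-up:
= 0xDFC3


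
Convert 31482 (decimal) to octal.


Divide by 8 repeatedly:
31482 ÷ 8 = 3935 remainder 2
3935 ÷ 8 = 491 remainder 7
491 ÷ 8 = 61 remainder 3
61 ÷ 8 = 7 remainder 5
7 ÷ 8 = 0 remainder 7
Reading remainders bottom-up:
= 0o75372


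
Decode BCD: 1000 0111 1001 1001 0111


Each 4-bit group → digit:
  1000 → 8
  0111 → 7
  1001 → 9
  1001 → 9
  0111 → 7
= 87997


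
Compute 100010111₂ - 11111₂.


Align and subtract column by column (LSB to MSB, borrowing when needed):
  100010111
- 000011111
  ---------
  col 0: (1 - 0 borrow-in) - 1 → 1 - 1 = 0, borrow out 0
  col 1: (1 - 0 borrow-in) - 1 → 1 - 1 = 0, borrow out 0
  col 2: (1 - 0 borrow-in) - 1 → 1 - 1 = 0, borrow out 0
  col 3: (0 - 0 borrow-in) - 1 → borrow from next column: (0+2) - 1 = 1, borrow out 1
  col 4: (1 - 1 borrow-in) - 1 → borrow from next column: (0+2) - 1 = 1, borrow out 1
  col 5: (0 - 1 borrow-in) - 0 → borrow from next column: (-1+2) - 0 = 1, borrow out 1
  col 6: (0 - 1 borrow-in) - 0 → borrow from next column: (-1+2) - 0 = 1, borrow out 1
  col 7: (0 - 1 borrow-in) - 0 → borrow from next column: (-1+2) - 0 = 1, borrow out 1
  col 8: (1 - 1 borrow-in) - 0 → 0 - 0 = 0, borrow out 0
Reading bits MSB→LSB: 011111000
Strip leading zeros: 11111000
= 11111000


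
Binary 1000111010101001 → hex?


Group into 4-bit nibbles: 1000111010101001
  1000 = 8
  1110 = E
  1010 = A
  1001 = 9
= 0x8EA9


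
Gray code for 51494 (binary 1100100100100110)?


Binary: 1100100100100110
Gray code: G = B XOR (B >> 1)
B >> 1 = 0110010010010011
1100100100100110 XOR 0110010010010011:
  1 XOR 0 = 1
  1 XOR 1 = 0
  0 XOR 1 = 1
  0 XOR 0 = 0
  1 XOR 0 = 1
  0 XOR 1 = 1
  0 XOR 0 = 0
  1 XOR 0 = 1
  0 XOR 1 = 1
  0 XOR 0 = 0
  1 XOR 0 = 1
  0 XOR 1 = 1
  0 XOR 0 = 0
  1 XOR 0 = 1
  1 XOR 1 = 0
  0 XOR 1 = 1
= 1010110110110101


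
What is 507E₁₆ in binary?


Each hex digit → 4 binary bits:
  5 = 0101
  0 = 0000
  7 = 0111
  E = 1110
Concatenate: 0101 0000 0111 1110
= 0101000001111110


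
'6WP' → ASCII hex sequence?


String: '6WP'  (3 characters)
Per-character ASCII lookup:
  '6': digits start at 48: '6' = 48 + 6 = 54 → 0x36
  'W': uppercase starts at 65: 'W' = 65 + 22 = 87 → 0x57
  'P': uppercase starts at 65: 'P' = 65 + 15 = 80 → 0x50
= 0x36 0x57 0x50


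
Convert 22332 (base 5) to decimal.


Positional values (base 5):
  2 × 5^0 = 2 × 1 = 2
  3 × 5^1 = 3 × 5 = 15
  3 × 5^2 = 3 × 25 = 75
  2 × 5^3 = 2 × 125 = 250
  2 × 5^4 = 2 × 625 = 1250
Sum = 2 + 15 + 75 + 250 + 1250
= 1592


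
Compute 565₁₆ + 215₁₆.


Align and add column by column (LSB to MSB, each column mod 16 with carry):
  0565
+ 0215
  ----
  col 0: 5(5) + 5(5) + 0 (carry in) = 10 → A(10), carry out 0
  col 1: 6(6) + 1(1) + 0 (carry in) = 7 → 7(7), carry out 0
  col 2: 5(5) + 2(2) + 0 (carry in) = 7 → 7(7), carry out 0
  col 3: 0(0) + 0(0) + 0 (carry in) = 0 → 0(0), carry out 0
Reading digits MSB→LSB: 077A
Strip leading zeros: 77A
= 0x77A


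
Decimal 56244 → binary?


Divide by 2 repeatedly:
56244 ÷ 2 = 28122 remainder 0
28122 ÷ 2 = 14061 remainder 0
14061 ÷ 2 = 7030 remainder 1
7030 ÷ 2 = 3515 remainder 0
3515 ÷ 2 = 1757 remainder 1
1757 ÷ 2 = 878 remainder 1
878 ÷ 2 = 439 remainder 0
439 ÷ 2 = 219 remainder 1
219 ÷ 2 = 109 remainder 1
109 ÷ 2 = 54 remainder 1
54 ÷ 2 = 27 remainder 0
27 ÷ 2 = 13 remainder 1
13 ÷ 2 = 6 remainder 1
6 ÷ 2 = 3 remainder 0
3 ÷ 2 = 1 remainder 1
1 ÷ 2 = 0 remainder 1
Reading remainders bottom-up:
= 1101101110110100


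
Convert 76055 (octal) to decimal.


Positional values:
Position 0: 5 × 8^0 = 5
Position 1: 5 × 8^1 = 40
Position 2: 0 × 8^2 = 0
Position 3: 6 × 8^3 = 3072
Position 4: 7 × 8^4 = 28672
Sum = 5 + 40 + 0 + 3072 + 28672
= 31789


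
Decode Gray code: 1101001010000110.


Gray code: 1101001010000110
MSB stays the same: 1
Each subsequent bit = prev_binary XOR current_gray:
  B[1] = 1 XOR 1 = 0
  B[2] = 0 XOR 0 = 0
  B[3] = 0 XOR 1 = 1
  B[4] = 1 XOR 0 = 1
  B[5] = 1 XOR 0 = 1
  B[6] = 1 XOR 1 = 0
  B[7] = 0 XOR 0 = 0
  B[8] = 0 XOR 1 = 1
  B[9] = 1 XOR 0 = 1
  B[10] = 1 XOR 0 = 1
  B[11] = 1 XOR 0 = 1
  B[12] = 1 XOR 0 = 1
  B[13] = 1 XOR 1 = 0
  B[14] = 0 XOR 1 = 1
  B[15] = 1 XOR 0 = 1
= 1001110011111011 (40187 decimal)


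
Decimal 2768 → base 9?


Divide by 9 repeatedly:
2768 ÷ 9 = 307 remainder 5
307 ÷ 9 = 34 remainder 1
34 ÷ 9 = 3 remainder 7
3 ÷ 9 = 0 remainder 3
Reading remainders bottom-up:
= 3715


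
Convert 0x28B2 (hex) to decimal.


Positional values:
Position 0: 2 × 16^0 = 2 × 1 = 2
Position 1: B × 16^1 = 11 × 16 = 176
Position 2: 8 × 16^2 = 8 × 256 = 2048
Position 3: 2 × 16^3 = 2 × 4096 = 8192
Sum = 2 + 176 + 2048 + 8192
= 10418


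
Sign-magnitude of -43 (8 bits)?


Sign bit: 1 (negative)
Magnitude: 43 = 0101011
= 10101011


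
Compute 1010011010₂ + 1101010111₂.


Align and add column by column (LSB to MSB, carry propagating):
  01010011010
+ 01101010111
  -----------
  col 0: 0 + 1 + 0 (carry in) = 1 → bit 1, carry out 0
  col 1: 1 + 1 + 0 (carry in) = 2 → bit 0, carry out 1
  col 2: 0 + 1 + 1 (carry in) = 2 → bit 0, carry out 1
  col 3: 1 + 0 + 1 (carry in) = 2 → bit 0, carry out 1
  col 4: 1 + 1 + 1 (carry in) = 3 → bit 1, carry out 1
  col 5: 0 + 0 + 1 (carry in) = 1 → bit 1, carry out 0
  col 6: 0 + 1 + 0 (carry in) = 1 → bit 1, carry out 0
  col 7: 1 + 0 + 0 (carry in) = 1 → bit 1, carry out 0
  col 8: 0 + 1 + 0 (carry in) = 1 → bit 1, carry out 0
  col 9: 1 + 1 + 0 (carry in) = 2 → bit 0, carry out 1
  col 10: 0 + 0 + 1 (carry in) = 1 → bit 1, carry out 0
Reading bits MSB→LSB: 10111110001
Strip leading zeros: 10111110001
= 10111110001


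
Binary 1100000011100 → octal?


Group into 3-bit groups: 001100000011100
  001 = 1
  100 = 4
  000 = 0
  011 = 3
  100 = 4
= 0o14034


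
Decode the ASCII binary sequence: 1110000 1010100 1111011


Codes (binary): 1110000 1010100 1111011
Per-code ASCII lookup:
  1110000 = 112  (range 97-122: lowercase, 112 - 97 = 15) → 'p'
  1010100 = 84  (range 65-90: uppercase, 84 - 65 = 19) → 'T'
  1111011 = 123  (special character) → '{'
= 'pT{'


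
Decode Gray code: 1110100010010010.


Gray code: 1110100010010010
MSB stays the same: 1
Each subsequent bit = prev_binary XOR current_gray:
  B[1] = 1 XOR 1 = 0
  B[2] = 0 XOR 1 = 1
  B[3] = 1 XOR 0 = 1
  B[4] = 1 XOR 1 = 0
  B[5] = 0 XOR 0 = 0
  B[6] = 0 XOR 0 = 0
  B[7] = 0 XOR 0 = 0
  B[8] = 0 XOR 1 = 1
  B[9] = 1 XOR 0 = 1
  B[10] = 1 XOR 0 = 1
  B[11] = 1 XOR 1 = 0
  B[12] = 0 XOR 0 = 0
  B[13] = 0 XOR 0 = 0
  B[14] = 0 XOR 1 = 1
  B[15] = 1 XOR 0 = 1
= 1011000011100011 (45283 decimal)


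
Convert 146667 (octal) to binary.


Each octal digit → 3 binary bits:
  1 = 001
  4 = 100
  6 = 110
  6 = 110
  6 = 110
  7 = 111
Concatenate: 001 100 110 110 110 111
= 001100110110110111


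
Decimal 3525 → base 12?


Divide by 12 repeatedly:
3525 ÷ 12 = 293 remainder 9
293 ÷ 12 = 24 remainder 5
24 ÷ 12 = 2 remainder 0
2 ÷ 12 = 0 remainder 2
Reading remainders bottom-up:
= 2059


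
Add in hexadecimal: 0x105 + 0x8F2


Align and add column by column (LSB to MSB, each column mod 16 with carry):
  0105
+ 08F2
  ----
  col 0: 5(5) + 2(2) + 0 (carry in) = 7 → 7(7), carry out 0
  col 1: 0(0) + F(15) + 0 (carry in) = 15 → F(15), carry out 0
  col 2: 1(1) + 8(8) + 0 (carry in) = 9 → 9(9), carry out 0
  col 3: 0(0) + 0(0) + 0 (carry in) = 0 → 0(0), carry out 0
Reading digits MSB→LSB: 09F7
Strip leading zeros: 9F7
= 0x9F7


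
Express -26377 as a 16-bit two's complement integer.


Original: 0110011100001001
Step 1 - Invert all bits: 1001100011110110
Step 2 - Add 1: 1001100011110110 + 1
= 1001100011110111 (represents -26377)


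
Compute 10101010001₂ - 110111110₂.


Align and subtract column by column (LSB to MSB, borrowing when needed):
  10101010001
- 00110111110
  -----------
  col 0: (1 - 0 borrow-in) - 0 → 1 - 0 = 1, borrow out 0
  col 1: (0 - 0 borrow-in) - 1 → borrow from next column: (0+2) - 1 = 1, borrow out 1
  col 2: (0 - 1 borrow-in) - 1 → borrow from next column: (-1+2) - 1 = 0, borrow out 1
  col 3: (0 - 1 borrow-in) - 1 → borrow from next column: (-1+2) - 1 = 0, borrow out 1
  col 4: (1 - 1 borrow-in) - 1 → borrow from next column: (0+2) - 1 = 1, borrow out 1
  col 5: (0 - 1 borrow-in) - 1 → borrow from next column: (-1+2) - 1 = 0, borrow out 1
  col 6: (1 - 1 borrow-in) - 0 → 0 - 0 = 0, borrow out 0
  col 7: (0 - 0 borrow-in) - 1 → borrow from next column: (0+2) - 1 = 1, borrow out 1
  col 8: (1 - 1 borrow-in) - 1 → borrow from next column: (0+2) - 1 = 1, borrow out 1
  col 9: (0 - 1 borrow-in) - 0 → borrow from next column: (-1+2) - 0 = 1, borrow out 1
  col 10: (1 - 1 borrow-in) - 0 → 0 - 0 = 0, borrow out 0
Reading bits MSB→LSB: 01110010011
Strip leading zeros: 1110010011
= 1110010011


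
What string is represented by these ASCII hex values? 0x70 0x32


Codes (hex): 0x70 0x32
Per-code ASCII lookup:
  0x70 = 112  (range 97-122: lowercase, 112 - 97 = 15) → 'p'
  0x32 = 50  (range 48-57: digits, 50 - 48 = 2) → '2'
= 'p2'


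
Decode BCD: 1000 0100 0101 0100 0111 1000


Each 4-bit group → digit:
  1000 → 8
  0100 → 4
  0101 → 5
  0100 → 4
  0111 → 7
  1000 → 8
= 845478


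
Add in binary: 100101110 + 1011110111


Align and add column by column (LSB to MSB, carry propagating):
  00100101110
+ 01011110111
  -----------
  col 0: 0 + 1 + 0 (carry in) = 1 → bit 1, carry out 0
  col 1: 1 + 1 + 0 (carry in) = 2 → bit 0, carry out 1
  col 2: 1 + 1 + 1 (carry in) = 3 → bit 1, carry out 1
  col 3: 1 + 0 + 1 (carry in) = 2 → bit 0, carry out 1
  col 4: 0 + 1 + 1 (carry in) = 2 → bit 0, carry out 1
  col 5: 1 + 1 + 1 (carry in) = 3 → bit 1, carry out 1
  col 6: 0 + 1 + 1 (carry in) = 2 → bit 0, carry out 1
  col 7: 0 + 1 + 1 (carry in) = 2 → bit 0, carry out 1
  col 8: 1 + 0 + 1 (carry in) = 2 → bit 0, carry out 1
  col 9: 0 + 1 + 1 (carry in) = 2 → bit 0, carry out 1
  col 10: 0 + 0 + 1 (carry in) = 1 → bit 1, carry out 0
Reading bits MSB→LSB: 10000100101
Strip leading zeros: 10000100101
= 10000100101


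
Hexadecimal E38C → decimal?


Positional values:
Position 0: C × 16^0 = 12 × 1 = 12
Position 1: 8 × 16^1 = 8 × 16 = 128
Position 2: 3 × 16^2 = 3 × 256 = 768
Position 3: E × 16^3 = 14 × 4096 = 57344
Sum = 12 + 128 + 768 + 57344
= 58252


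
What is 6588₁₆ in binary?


Each hex digit → 4 binary bits:
  6 = 0110
  5 = 0101
  8 = 1000
  8 = 1000
Concatenate: 0110 0101 1000 1000
= 0110010110001000


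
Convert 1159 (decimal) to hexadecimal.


Divide by 16 repeatedly:
1159 ÷ 16 = 72 remainder 7 (7)
72 ÷ 16 = 4 remainder 8 (8)
4 ÷ 16 = 0 remainder 4 (4)
Reading remainders bottom-up:
= 0x487


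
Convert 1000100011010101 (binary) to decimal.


Positional values:
Bit 0: 1 × 2^0 = 1
Bit 2: 1 × 2^2 = 4
Bit 4: 1 × 2^4 = 16
Bit 6: 1 × 2^6 = 64
Bit 7: 1 × 2^7 = 128
Bit 11: 1 × 2^11 = 2048
Bit 15: 1 × 2^15 = 32768
Sum = 1 + 4 + 16 + 64 + 128 + 2048 + 32768
= 35029


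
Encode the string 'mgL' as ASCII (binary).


String: 'mgL'  (3 characters)
Per-character ASCII lookup:
  'm': lowercase starts at 97: 'm' = 97 + 12 = 109 → 1101101
  'g': lowercase starts at 97: 'g' = 97 + 6 = 103 → 1100111
  'L': uppercase starts at 65: 'L' = 65 + 11 = 76 → 1001100
= 1101101 1100111 1001100


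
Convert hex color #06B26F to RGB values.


Hex: #06B26F
R = 06₁₆ = 6
G = B2₁₆ = 178
B = 6F₁₆ = 111
= RGB(6, 178, 111)


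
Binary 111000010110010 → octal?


Group into 3-bit groups: 111000010110010
  111 = 7
  000 = 0
  010 = 2
  110 = 6
  010 = 2
= 0o70262


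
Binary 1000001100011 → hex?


Group into 4-bit nibbles: 0001000001100011
  0001 = 1
  0000 = 0
  0110 = 6
  0011 = 3
= 0x1063


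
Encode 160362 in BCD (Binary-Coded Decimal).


Each digit → 4-bit binary:
  1 → 0001
  6 → 0110
  0 → 0000
  3 → 0011
  6 → 0110
  2 → 0010
= 0001 0110 0000 0011 0110 0010


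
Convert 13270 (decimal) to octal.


Divide by 8 repeatedly:
13270 ÷ 8 = 1658 remainder 6
1658 ÷ 8 = 207 remainder 2
207 ÷ 8 = 25 remainder 7
25 ÷ 8 = 3 remainder 1
3 ÷ 8 = 0 remainder 3
Reading remainders bottom-up:
= 0o31726


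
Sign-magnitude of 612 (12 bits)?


Sign bit: 0 (positive)
Magnitude: 612 = 01001100100
= 001001100100


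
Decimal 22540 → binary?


Divide by 2 repeatedly:
22540 ÷ 2 = 11270 remainder 0
11270 ÷ 2 = 5635 remainder 0
5635 ÷ 2 = 2817 remainder 1
2817 ÷ 2 = 1408 remainder 1
1408 ÷ 2 = 704 remainder 0
704 ÷ 2 = 352 remainder 0
352 ÷ 2 = 176 remainder 0
176 ÷ 2 = 88 remainder 0
88 ÷ 2 = 44 remainder 0
44 ÷ 2 = 22 remainder 0
22 ÷ 2 = 11 remainder 0
11 ÷ 2 = 5 remainder 1
5 ÷ 2 = 2 remainder 1
2 ÷ 2 = 1 remainder 0
1 ÷ 2 = 0 remainder 1
Reading remainders bottom-up:
= 101100000001100


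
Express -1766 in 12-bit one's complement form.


Original: 011011100110
Invert all bits:
  bit 0: 0 → 1
  bit 1: 1 → 0
  bit 2: 1 → 0
  bit 3: 0 → 1
  bit 4: 1 → 0
  bit 5: 1 → 0
  bit 6: 1 → 0
  bit 7: 0 → 1
  bit 8: 0 → 1
  bit 9: 1 → 0
  bit 10: 1 → 0
  bit 11: 0 → 1
= 100100011001


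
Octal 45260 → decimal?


Positional values:
Position 0: 0 × 8^0 = 0
Position 1: 6 × 8^1 = 48
Position 2: 2 × 8^2 = 128
Position 3: 5 × 8^3 = 2560
Position 4: 4 × 8^4 = 16384
Sum = 0 + 48 + 128 + 2560 + 16384
= 19120


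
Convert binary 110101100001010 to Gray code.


Binary: 110101100001010
Gray code: G = B XOR (B >> 1)
B >> 1 = 011010110000101
110101100001010 XOR 011010110000101:
  1 XOR 0 = 1
  1 XOR 1 = 0
  0 XOR 1 = 1
  1 XOR 0 = 1
  0 XOR 1 = 1
  1 XOR 0 = 1
  1 XOR 1 = 0
  0 XOR 1 = 1
  0 XOR 0 = 0
  0 XOR 0 = 0
  0 XOR 0 = 0
  1 XOR 0 = 1
  0 XOR 1 = 1
  1 XOR 0 = 1
  0 XOR 1 = 1
= 101111010001111


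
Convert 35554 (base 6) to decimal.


Positional values (base 6):
  4 × 6^0 = 4 × 1 = 4
  5 × 6^1 = 5 × 6 = 30
  5 × 6^2 = 5 × 36 = 180
  5 × 6^3 = 5 × 216 = 1080
  3 × 6^4 = 3 × 1296 = 3888
Sum = 4 + 30 + 180 + 1080 + 3888
= 5182


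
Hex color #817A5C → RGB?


Hex: #817A5C
R = 81₁₆ = 129
G = 7A₁₆ = 122
B = 5C₁₆ = 92
= RGB(129, 122, 92)


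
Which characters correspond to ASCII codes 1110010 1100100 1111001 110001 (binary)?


Codes (binary): 1110010 1100100 1111001 110001
Per-code ASCII lookup:
  1110010 = 114  (range 97-122: lowercase, 114 - 97 = 17) → 'r'
  1100100 = 100  (range 97-122: lowercase, 100 - 97 = 3) → 'd'
  1111001 = 121  (range 97-122: lowercase, 121 - 97 = 24) → 'y'
  110001 = 49  (range 48-57: digits, 49 - 48 = 1) → '1'
= 'rdy1'


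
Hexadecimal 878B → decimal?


Positional values:
Position 0: B × 16^0 = 11 × 1 = 11
Position 1: 8 × 16^1 = 8 × 16 = 128
Position 2: 7 × 16^2 = 7 × 256 = 1792
Position 3: 8 × 16^3 = 8 × 4096 = 32768
Sum = 11 + 128 + 1792 + 32768
= 34699


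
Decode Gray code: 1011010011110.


Gray code: 1011010011110
MSB stays the same: 1
Each subsequent bit = prev_binary XOR current_gray:
  B[1] = 1 XOR 0 = 1
  B[2] = 1 XOR 1 = 0
  B[3] = 0 XOR 1 = 1
  B[4] = 1 XOR 0 = 1
  B[5] = 1 XOR 1 = 0
  B[6] = 0 XOR 0 = 0
  B[7] = 0 XOR 0 = 0
  B[8] = 0 XOR 1 = 1
  B[9] = 1 XOR 1 = 0
  B[10] = 0 XOR 1 = 1
  B[11] = 1 XOR 1 = 0
  B[12] = 0 XOR 0 = 0
= 1101100010100 (6932 decimal)


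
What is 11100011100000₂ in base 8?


Group into 3-bit groups: 011100011100000
  011 = 3
  100 = 4
  011 = 3
  100 = 4
  000 = 0
= 0o34340


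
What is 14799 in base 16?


Divide by 16 repeatedly:
14799 ÷ 16 = 924 remainder 15 (F)
924 ÷ 16 = 57 remainder 12 (C)
57 ÷ 16 = 3 remainder 9 (9)
3 ÷ 16 = 0 remainder 3 (3)
Reading remainders bottom-up:
= 0x39CF


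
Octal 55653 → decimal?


Positional values:
Position 0: 3 × 8^0 = 3
Position 1: 5 × 8^1 = 40
Position 2: 6 × 8^2 = 384
Position 3: 5 × 8^3 = 2560
Position 4: 5 × 8^4 = 20480
Sum = 3 + 40 + 384 + 2560 + 20480
= 23467


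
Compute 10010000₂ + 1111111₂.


Align and add column by column (LSB to MSB, carry propagating):
  010010000
+ 001111111
  ---------
  col 0: 0 + 1 + 0 (carry in) = 1 → bit 1, carry out 0
  col 1: 0 + 1 + 0 (carry in) = 1 → bit 1, carry out 0
  col 2: 0 + 1 + 0 (carry in) = 1 → bit 1, carry out 0
  col 3: 0 + 1 + 0 (carry in) = 1 → bit 1, carry out 0
  col 4: 1 + 1 + 0 (carry in) = 2 → bit 0, carry out 1
  col 5: 0 + 1 + 1 (carry in) = 2 → bit 0, carry out 1
  col 6: 0 + 1 + 1 (carry in) = 2 → bit 0, carry out 1
  col 7: 1 + 0 + 1 (carry in) = 2 → bit 0, carry out 1
  col 8: 0 + 0 + 1 (carry in) = 1 → bit 1, carry out 0
Reading bits MSB→LSB: 100001111
Strip leading zeros: 100001111
= 100001111


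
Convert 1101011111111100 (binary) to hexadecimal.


Group into 4-bit nibbles: 1101011111111100
  1101 = D
  0111 = 7
  1111 = F
  1100 = C
= 0xD7FC


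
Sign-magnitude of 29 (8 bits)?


Sign bit: 0 (positive)
Magnitude: 29 = 0011101
= 00011101


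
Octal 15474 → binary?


Each octal digit → 3 binary bits:
  1 = 001
  5 = 101
  4 = 100
  7 = 111
  4 = 100
Concatenate: 001 101 100 111 100
= 001101100111100


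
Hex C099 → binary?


Each hex digit → 4 binary bits:
  C = 1100
  0 = 0000
  9 = 1001
  9 = 1001
Concatenate: 1100 0000 1001 1001
= 1100000010011001


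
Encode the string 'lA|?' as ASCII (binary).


String: 'lA|?'  (4 characters)
Per-character ASCII lookup:
  'l': lowercase starts at 97: 'l' = 97 + 11 = 108 → 1101100
  'A': uppercase starts at 65: 'A' = 65 + 0 = 65 → 1000001
  '|': special character: '|' = 124 → 1111100
  '?': special character: '?' = 63 → 111111
= 1101100 1000001 1111100 111111


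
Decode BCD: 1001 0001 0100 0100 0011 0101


Each 4-bit group → digit:
  1001 → 9
  0001 → 1
  0100 → 4
  0100 → 4
  0011 → 3
  0101 → 5
= 914435


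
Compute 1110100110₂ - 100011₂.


Align and subtract column by column (LSB to MSB, borrowing when needed):
  1110100110
- 0000100011
  ----------
  col 0: (0 - 0 borrow-in) - 1 → borrow from next column: (0+2) - 1 = 1, borrow out 1
  col 1: (1 - 1 borrow-in) - 1 → borrow from next column: (0+2) - 1 = 1, borrow out 1
  col 2: (1 - 1 borrow-in) - 0 → 0 - 0 = 0, borrow out 0
  col 3: (0 - 0 borrow-in) - 0 → 0 - 0 = 0, borrow out 0
  col 4: (0 - 0 borrow-in) - 0 → 0 - 0 = 0, borrow out 0
  col 5: (1 - 0 borrow-in) - 1 → 1 - 1 = 0, borrow out 0
  col 6: (0 - 0 borrow-in) - 0 → 0 - 0 = 0, borrow out 0
  col 7: (1 - 0 borrow-in) - 0 → 1 - 0 = 1, borrow out 0
  col 8: (1 - 0 borrow-in) - 0 → 1 - 0 = 1, borrow out 0
  col 9: (1 - 0 borrow-in) - 0 → 1 - 0 = 1, borrow out 0
Reading bits MSB→LSB: 1110000011
Strip leading zeros: 1110000011
= 1110000011


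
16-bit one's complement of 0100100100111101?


Original: 0100100100111101
Invert all bits:
  bit 0: 0 → 1
  bit 1: 1 → 0
  bit 2: 0 → 1
  bit 3: 0 → 1
  bit 4: 1 → 0
  bit 5: 0 → 1
  bit 6: 0 → 1
  bit 7: 1 → 0
  bit 8: 0 → 1
  bit 9: 0 → 1
  bit 10: 1 → 0
  bit 11: 1 → 0
  bit 12: 1 → 0
  bit 13: 1 → 0
  bit 14: 0 → 1
  bit 15: 1 → 0
= 1011011011000010


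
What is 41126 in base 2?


Divide by 2 repeatedly:
41126 ÷ 2 = 20563 remainder 0
20563 ÷ 2 = 10281 remainder 1
10281 ÷ 2 = 5140 remainder 1
5140 ÷ 2 = 2570 remainder 0
2570 ÷ 2 = 1285 remainder 0
1285 ÷ 2 = 642 remainder 1
642 ÷ 2 = 321 remainder 0
321 ÷ 2 = 160 remainder 1
160 ÷ 2 = 80 remainder 0
80 ÷ 2 = 40 remainder 0
40 ÷ 2 = 20 remainder 0
20 ÷ 2 = 10 remainder 0
10 ÷ 2 = 5 remainder 0
5 ÷ 2 = 2 remainder 1
2 ÷ 2 = 1 remainder 0
1 ÷ 2 = 0 remainder 1
Reading remainders bottom-up:
= 1010000010100110


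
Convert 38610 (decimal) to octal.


Divide by 8 repeatedly:
38610 ÷ 8 = 4826 remainder 2
4826 ÷ 8 = 603 remainder 2
603 ÷ 8 = 75 remainder 3
75 ÷ 8 = 9 remainder 3
9 ÷ 8 = 1 remainder 1
1 ÷ 8 = 0 remainder 1
Reading remainders bottom-up:
= 0o113322


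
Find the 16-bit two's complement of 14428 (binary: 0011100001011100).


Original: 0011100001011100
Step 1 - Invert all bits: 1100011110100011
Step 2 - Add 1: 1100011110100011 + 1
= 1100011110100100 (represents -14428)


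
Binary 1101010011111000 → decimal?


Positional values:
Bit 3: 1 × 2^3 = 8
Bit 4: 1 × 2^4 = 16
Bit 5: 1 × 2^5 = 32
Bit 6: 1 × 2^6 = 64
Bit 7: 1 × 2^7 = 128
Bit 10: 1 × 2^10 = 1024
Bit 12: 1 × 2^12 = 4096
Bit 14: 1 × 2^14 = 16384
Bit 15: 1 × 2^15 = 32768
Sum = 8 + 16 + 32 + 64 + 128 + 1024 + 4096 + 16384 + 32768
= 54520


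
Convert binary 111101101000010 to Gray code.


Binary: 111101101000010
Gray code: G = B XOR (B >> 1)
B >> 1 = 011110110100001
111101101000010 XOR 011110110100001:
  1 XOR 0 = 1
  1 XOR 1 = 0
  1 XOR 1 = 0
  1 XOR 1 = 0
  0 XOR 1 = 1
  1 XOR 0 = 1
  1 XOR 1 = 0
  0 XOR 1 = 1
  1 XOR 0 = 1
  0 XOR 1 = 1
  0 XOR 0 = 0
  0 XOR 0 = 0
  0 XOR 0 = 0
  1 XOR 0 = 1
  0 XOR 1 = 1
= 100011011100011


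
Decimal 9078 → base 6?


Divide by 6 repeatedly:
9078 ÷ 6 = 1513 remainder 0
1513 ÷ 6 = 252 remainder 1
252 ÷ 6 = 42 remainder 0
42 ÷ 6 = 7 remainder 0
7 ÷ 6 = 1 remainder 1
1 ÷ 6 = 0 remainder 1
Reading remainders bottom-up:
= 110010


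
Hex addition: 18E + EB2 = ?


Align and add column by column (LSB to MSB, each column mod 16 with carry):
  018E
+ 0EB2
  ----
  col 0: E(14) + 2(2) + 0 (carry in) = 16 → 0(0), carry out 1
  col 1: 8(8) + B(11) + 1 (carry in) = 20 → 4(4), carry out 1
  col 2: 1(1) + E(14) + 1 (carry in) = 16 → 0(0), carry out 1
  col 3: 0(0) + 0(0) + 1 (carry in) = 1 → 1(1), carry out 0
Reading digits MSB→LSB: 1040
Strip leading zeros: 1040
= 0x1040


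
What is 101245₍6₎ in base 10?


Positional values (base 6):
  5 × 6^0 = 5 × 1 = 5
  4 × 6^1 = 4 × 6 = 24
  2 × 6^2 = 2 × 36 = 72
  1 × 6^3 = 1 × 216 = 216
  0 × 6^4 = 0 × 1296 = 0
  1 × 6^5 = 1 × 7776 = 7776
Sum = 5 + 24 + 72 + 216 + 0 + 7776
= 8093


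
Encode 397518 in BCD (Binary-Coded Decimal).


Each digit → 4-bit binary:
  3 → 0011
  9 → 1001
  7 → 0111
  5 → 0101
  1 → 0001
  8 → 1000
= 0011 1001 0111 0101 0001 1000


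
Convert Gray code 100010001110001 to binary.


Gray code: 100010001110001
MSB stays the same: 1
Each subsequent bit = prev_binary XOR current_gray:
  B[1] = 1 XOR 0 = 1
  B[2] = 1 XOR 0 = 1
  B[3] = 1 XOR 0 = 1
  B[4] = 1 XOR 1 = 0
  B[5] = 0 XOR 0 = 0
  B[6] = 0 XOR 0 = 0
  B[7] = 0 XOR 0 = 0
  B[8] = 0 XOR 1 = 1
  B[9] = 1 XOR 1 = 0
  B[10] = 0 XOR 1 = 1
  B[11] = 1 XOR 0 = 1
  B[12] = 1 XOR 0 = 1
  B[13] = 1 XOR 0 = 1
  B[14] = 1 XOR 1 = 0
= 111100001011110 (30814 decimal)


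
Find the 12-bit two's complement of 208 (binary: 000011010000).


Original: 000011010000
Step 1 - Invert all bits: 111100101111
Step 2 - Add 1: 111100101111 + 1
= 111100110000 (represents -208)


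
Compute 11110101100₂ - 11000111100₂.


Align and subtract column by column (LSB to MSB, borrowing when needed):
  11110101100
- 11000111100
  -----------
  col 0: (0 - 0 borrow-in) - 0 → 0 - 0 = 0, borrow out 0
  col 1: (0 - 0 borrow-in) - 0 → 0 - 0 = 0, borrow out 0
  col 2: (1 - 0 borrow-in) - 1 → 1 - 1 = 0, borrow out 0
  col 3: (1 - 0 borrow-in) - 1 → 1 - 1 = 0, borrow out 0
  col 4: (0 - 0 borrow-in) - 1 → borrow from next column: (0+2) - 1 = 1, borrow out 1
  col 5: (1 - 1 borrow-in) - 1 → borrow from next column: (0+2) - 1 = 1, borrow out 1
  col 6: (0 - 1 borrow-in) - 0 → borrow from next column: (-1+2) - 0 = 1, borrow out 1
  col 7: (1 - 1 borrow-in) - 0 → 0 - 0 = 0, borrow out 0
  col 8: (1 - 0 borrow-in) - 0 → 1 - 0 = 1, borrow out 0
  col 9: (1 - 0 borrow-in) - 1 → 1 - 1 = 0, borrow out 0
  col 10: (1 - 0 borrow-in) - 1 → 1 - 1 = 0, borrow out 0
Reading bits MSB→LSB: 00101110000
Strip leading zeros: 101110000
= 101110000


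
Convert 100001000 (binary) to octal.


Group into 3-bit groups: 100001000
  100 = 4
  001 = 1
  000 = 0
= 0o410


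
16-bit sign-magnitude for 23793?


Sign bit: 0 (positive)
Magnitude: 23793 = 101110011110001
= 0101110011110001


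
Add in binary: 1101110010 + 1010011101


Align and add column by column (LSB to MSB, carry propagating):
  01101110010
+ 01010011101
  -----------
  col 0: 0 + 1 + 0 (carry in) = 1 → bit 1, carry out 0
  col 1: 1 + 0 + 0 (carry in) = 1 → bit 1, carry out 0
  col 2: 0 + 1 + 0 (carry in) = 1 → bit 1, carry out 0
  col 3: 0 + 1 + 0 (carry in) = 1 → bit 1, carry out 0
  col 4: 1 + 1 + 0 (carry in) = 2 → bit 0, carry out 1
  col 5: 1 + 0 + 1 (carry in) = 2 → bit 0, carry out 1
  col 6: 1 + 0 + 1 (carry in) = 2 → bit 0, carry out 1
  col 7: 0 + 1 + 1 (carry in) = 2 → bit 0, carry out 1
  col 8: 1 + 0 + 1 (carry in) = 2 → bit 0, carry out 1
  col 9: 1 + 1 + 1 (carry in) = 3 → bit 1, carry out 1
  col 10: 0 + 0 + 1 (carry in) = 1 → bit 1, carry out 0
Reading bits MSB→LSB: 11000001111
Strip leading zeros: 11000001111
= 11000001111


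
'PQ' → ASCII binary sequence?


String: 'PQ'  (2 characters)
Per-character ASCII lookup:
  'P': uppercase starts at 65: 'P' = 65 + 15 = 80 → 1010000
  'Q': uppercase starts at 65: 'Q' = 65 + 16 = 81 → 1010001
= 1010000 1010001


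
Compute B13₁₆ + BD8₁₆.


Align and add column by column (LSB to MSB, each column mod 16 with carry):
  0B13
+ 0BD8
  ----
  col 0: 3(3) + 8(8) + 0 (carry in) = 11 → B(11), carry out 0
  col 1: 1(1) + D(13) + 0 (carry in) = 14 → E(14), carry out 0
  col 2: B(11) + B(11) + 0 (carry in) = 22 → 6(6), carry out 1
  col 3: 0(0) + 0(0) + 1 (carry in) = 1 → 1(1), carry out 0
Reading digits MSB→LSB: 16EB
Strip leading zeros: 16EB
= 0x16EB


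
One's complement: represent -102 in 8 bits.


Original: 01100110
Invert all bits:
  bit 0: 0 → 1
  bit 1: 1 → 0
  bit 2: 1 → 0
  bit 3: 0 → 1
  bit 4: 0 → 1
  bit 5: 1 → 0
  bit 6: 1 → 0
  bit 7: 0 → 1
= 10011001


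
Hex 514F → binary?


Each hex digit → 4 binary bits:
  5 = 0101
  1 = 0001
  4 = 0100
  F = 1111
Concatenate: 0101 0001 0100 1111
= 0101000101001111


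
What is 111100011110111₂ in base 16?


Group into 4-bit nibbles: 0111100011110111
  0111 = 7
  1000 = 8
  1111 = F
  0111 = 7
= 0x78F7


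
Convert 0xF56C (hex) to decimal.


Positional values:
Position 0: C × 16^0 = 12 × 1 = 12
Position 1: 6 × 16^1 = 6 × 16 = 96
Position 2: 5 × 16^2 = 5 × 256 = 1280
Position 3: F × 16^3 = 15 × 4096 = 61440
Sum = 12 + 96 + 1280 + 61440
= 62828


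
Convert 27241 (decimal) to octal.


Divide by 8 repeatedly:
27241 ÷ 8 = 3405 remainder 1
3405 ÷ 8 = 425 remainder 5
425 ÷ 8 = 53 remainder 1
53 ÷ 8 = 6 remainder 5
6 ÷ 8 = 0 remainder 6
Reading remainders bottom-up:
= 0o65151


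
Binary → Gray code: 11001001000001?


Binary: 11001001000001
Gray code: G = B XOR (B >> 1)
B >> 1 = 01100100100000
11001001000001 XOR 01100100100000:
  1 XOR 0 = 1
  1 XOR 1 = 0
  0 XOR 1 = 1
  0 XOR 0 = 0
  1 XOR 0 = 1
  0 XOR 1 = 1
  0 XOR 0 = 0
  1 XOR 0 = 1
  0 XOR 1 = 1
  0 XOR 0 = 0
  0 XOR 0 = 0
  0 XOR 0 = 0
  0 XOR 0 = 0
  1 XOR 0 = 1
= 10101101100001


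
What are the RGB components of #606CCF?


Hex: #606CCF
R = 60₁₆ = 96
G = 6C₁₆ = 108
B = CF₁₆ = 207
= RGB(96, 108, 207)


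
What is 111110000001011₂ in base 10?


Positional values:
Bit 0: 1 × 2^0 = 1
Bit 1: 1 × 2^1 = 2
Bit 3: 1 × 2^3 = 8
Bit 10: 1 × 2^10 = 1024
Bit 11: 1 × 2^11 = 2048
Bit 12: 1 × 2^12 = 4096
Bit 13: 1 × 2^13 = 8192
Bit 14: 1 × 2^14 = 16384
Sum = 1 + 2 + 8 + 1024 + 2048 + 4096 + 8192 + 16384
= 31755
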